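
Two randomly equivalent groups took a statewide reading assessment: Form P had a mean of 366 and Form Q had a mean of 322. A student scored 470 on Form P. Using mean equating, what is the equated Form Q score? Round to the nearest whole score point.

Mean equating: y = x + (M_Y − M_X) = 470 + (322 − 366) = 426

426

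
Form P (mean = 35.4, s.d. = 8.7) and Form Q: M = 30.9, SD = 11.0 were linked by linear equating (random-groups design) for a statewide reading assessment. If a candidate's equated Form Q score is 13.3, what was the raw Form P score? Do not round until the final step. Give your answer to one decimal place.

21.5

Invert y = (SD_Y/SD_X)(x − M_X) + M_Y:
x = (SD_X/SD_Y)(y − M_Y) + M_X = (8.7/11.0)(13.3 − 30.9) + 35.4
x = 0.790909 × -17.600 + 35.4 = 21.5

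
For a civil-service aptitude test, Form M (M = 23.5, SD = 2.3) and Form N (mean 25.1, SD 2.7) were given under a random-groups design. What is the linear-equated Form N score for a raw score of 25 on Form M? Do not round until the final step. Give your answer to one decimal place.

Linear equating: y = (SD_Y/SD_X)(x − M_X) + M_Y
y = (2.7/2.3)(25 − 23.5) + 25.1
y = 1.173913 × 1.5 + 25.1 = 1.7609 + 25.1 = 26.9

26.9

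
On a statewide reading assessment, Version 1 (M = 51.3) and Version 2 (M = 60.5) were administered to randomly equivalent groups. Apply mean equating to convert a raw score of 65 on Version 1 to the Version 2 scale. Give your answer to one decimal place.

Mean equating: y = x + (M_Y − M_X) = 65 + (60.5 − 51.3) = 74.2

74.2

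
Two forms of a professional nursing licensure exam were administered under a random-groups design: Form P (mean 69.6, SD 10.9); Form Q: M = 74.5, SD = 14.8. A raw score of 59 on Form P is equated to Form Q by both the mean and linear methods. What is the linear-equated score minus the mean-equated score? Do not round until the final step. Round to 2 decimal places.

-3.79

Mean-equated: 59 + (74.5 − 69.6) = 63.90
Linear-equated: (14.8/10.9)(59 − 69.6) + 74.5 = 60.107
Difference = 60.107 − 63.90 = -3.79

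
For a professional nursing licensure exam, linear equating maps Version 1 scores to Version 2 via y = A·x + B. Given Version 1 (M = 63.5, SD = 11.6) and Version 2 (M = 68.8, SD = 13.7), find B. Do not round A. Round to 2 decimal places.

A = SD_Y / SD_X = 13.7 / 11.6 = 1.181034
B = M_Y − A·M_X = 68.8 − 1.181034 × 63.5 = -6.20

-6.20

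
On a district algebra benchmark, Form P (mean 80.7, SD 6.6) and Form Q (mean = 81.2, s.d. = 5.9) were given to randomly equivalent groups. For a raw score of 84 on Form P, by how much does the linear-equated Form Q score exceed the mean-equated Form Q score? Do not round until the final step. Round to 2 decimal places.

Mean-equated: 84 + (81.2 − 80.7) = 84.50
Linear-equated: (5.9/6.6)(84 − 80.7) + 81.2 = 84.150
Difference = 84.150 − 84.50 = -0.35

-0.35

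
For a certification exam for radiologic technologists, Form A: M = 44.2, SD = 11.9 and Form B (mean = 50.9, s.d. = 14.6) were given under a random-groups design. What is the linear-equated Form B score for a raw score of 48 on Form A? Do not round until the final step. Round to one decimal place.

55.6

Linear equating: y = (SD_Y/SD_X)(x − M_X) + M_Y
y = (14.6/11.9)(48 − 44.2) + 50.9
y = 1.226891 × 3.8 + 50.9 = 4.6622 + 50.9 = 55.6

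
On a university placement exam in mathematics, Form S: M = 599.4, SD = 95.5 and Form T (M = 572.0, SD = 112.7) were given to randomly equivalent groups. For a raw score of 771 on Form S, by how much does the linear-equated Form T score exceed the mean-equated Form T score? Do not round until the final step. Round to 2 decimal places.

30.91

Mean-equated: 771 + (572.0 − 599.4) = 743.60
Linear-equated: (112.7/95.5)(771 − 599.4) + 572.0 = 774.506
Difference = 774.506 − 743.60 = 30.91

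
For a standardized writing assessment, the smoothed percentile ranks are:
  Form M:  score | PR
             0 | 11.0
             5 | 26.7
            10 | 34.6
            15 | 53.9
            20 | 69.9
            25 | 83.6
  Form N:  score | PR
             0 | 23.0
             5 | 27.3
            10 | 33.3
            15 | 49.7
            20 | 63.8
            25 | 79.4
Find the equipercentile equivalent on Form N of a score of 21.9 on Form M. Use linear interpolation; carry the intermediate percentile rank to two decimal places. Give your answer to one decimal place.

PR of 21.9 on Form M: 69.9 + (21.9 − 20)/(25 − 20) × (83.6 − 69.9) = 75.11
On Form N, PR 75.11 falls between score 20 (PR 63.8) and 25 (PR 79.4).
Interpolate: 20 + (75.11 − 63.8)/(79.4 − 63.8) × (25 − 20) = 23.6

23.6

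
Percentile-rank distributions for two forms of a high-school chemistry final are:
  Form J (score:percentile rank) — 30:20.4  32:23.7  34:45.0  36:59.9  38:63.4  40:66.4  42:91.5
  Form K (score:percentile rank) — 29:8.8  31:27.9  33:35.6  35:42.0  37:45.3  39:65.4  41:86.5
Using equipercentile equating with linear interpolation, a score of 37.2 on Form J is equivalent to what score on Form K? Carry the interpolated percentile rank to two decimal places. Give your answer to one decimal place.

PR of 37.2 on Form J: 59.9 + (37.2 − 36)/(38 − 36) × (63.4 − 59.9) = 62.00
On Form K, PR 62.00 falls between score 37 (PR 45.3) and 39 (PR 65.4).
Interpolate: 37 + (62.00 − 45.3)/(65.4 − 45.3) × (39 − 37) = 38.7

38.7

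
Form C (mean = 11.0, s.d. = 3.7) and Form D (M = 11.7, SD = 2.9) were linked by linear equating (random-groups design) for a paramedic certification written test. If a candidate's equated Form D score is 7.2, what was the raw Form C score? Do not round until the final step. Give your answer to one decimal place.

5.3

Invert y = (SD_Y/SD_X)(x − M_X) + M_Y:
x = (SD_X/SD_Y)(y − M_Y) + M_X = (3.7/2.9)(7.2 − 11.7) + 11.0
x = 1.275862 × -4.500 + 11.0 = 5.3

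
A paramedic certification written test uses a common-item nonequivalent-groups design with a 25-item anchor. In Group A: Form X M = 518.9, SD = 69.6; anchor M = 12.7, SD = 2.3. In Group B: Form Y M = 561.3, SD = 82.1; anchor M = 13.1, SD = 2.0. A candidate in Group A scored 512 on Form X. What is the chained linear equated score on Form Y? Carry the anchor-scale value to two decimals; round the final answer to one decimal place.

535.4

Form X → anchor (Group A): v = (2.3/69.6)(512 − 518.9) + 12.7 = 12.47
anchor → Form Y (Group B): y = (82.1/2.0)(12.47 − 13.1) + 561.3 = 535.4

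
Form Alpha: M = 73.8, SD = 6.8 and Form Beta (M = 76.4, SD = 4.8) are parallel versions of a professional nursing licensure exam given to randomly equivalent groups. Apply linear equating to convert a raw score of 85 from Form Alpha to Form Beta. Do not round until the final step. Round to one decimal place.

Linear equating: y = (SD_Y/SD_X)(x − M_X) + M_Y
y = (4.8/6.8)(85 − 73.8) + 76.4
y = 0.705882 × 11.2 + 76.4 = 7.9059 + 76.4 = 84.3

84.3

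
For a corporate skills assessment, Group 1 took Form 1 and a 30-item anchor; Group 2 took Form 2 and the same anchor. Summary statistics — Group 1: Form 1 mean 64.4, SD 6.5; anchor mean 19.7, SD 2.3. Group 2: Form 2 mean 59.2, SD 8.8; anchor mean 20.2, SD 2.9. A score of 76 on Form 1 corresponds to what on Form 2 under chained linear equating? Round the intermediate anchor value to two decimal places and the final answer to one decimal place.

70.1

Form 1 → anchor (Group 1): v = (2.3/6.5)(76 − 64.4) + 19.7 = 23.80
anchor → Form 2 (Group 2): y = (8.8/2.9)(23.80 − 20.2) + 59.2 = 70.1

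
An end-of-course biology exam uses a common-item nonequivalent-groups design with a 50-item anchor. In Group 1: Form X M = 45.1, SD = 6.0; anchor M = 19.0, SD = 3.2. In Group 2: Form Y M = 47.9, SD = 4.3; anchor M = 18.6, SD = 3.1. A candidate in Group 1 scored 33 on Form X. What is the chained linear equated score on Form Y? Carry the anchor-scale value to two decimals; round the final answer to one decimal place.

39.5

Form X → anchor (Group 1): v = (3.2/6.0)(33 − 45.1) + 19.0 = 12.55
anchor → Form Y (Group 2): y = (4.3/3.1)(12.55 − 18.6) + 47.9 = 39.5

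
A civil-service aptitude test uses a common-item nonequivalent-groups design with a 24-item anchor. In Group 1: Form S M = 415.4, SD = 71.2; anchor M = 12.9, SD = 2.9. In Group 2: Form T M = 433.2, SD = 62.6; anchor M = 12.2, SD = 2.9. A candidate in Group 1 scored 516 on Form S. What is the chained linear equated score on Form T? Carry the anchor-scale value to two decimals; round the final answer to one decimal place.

Form S → anchor (Group 1): v = (2.9/71.2)(516 − 415.4) + 12.9 = 17.00
anchor → Form T (Group 2): y = (62.6/2.9)(17.00 − 12.2) + 433.2 = 536.8

536.8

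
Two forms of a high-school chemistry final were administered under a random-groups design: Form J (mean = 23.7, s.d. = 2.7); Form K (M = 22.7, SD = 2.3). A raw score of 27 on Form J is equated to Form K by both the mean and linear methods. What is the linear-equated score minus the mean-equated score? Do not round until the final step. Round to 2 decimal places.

Mean-equated: 27 + (22.7 − 23.7) = 26.00
Linear-equated: (2.3/2.7)(27 − 23.7) + 22.7 = 25.511
Difference = 25.511 − 26.00 = -0.49

-0.49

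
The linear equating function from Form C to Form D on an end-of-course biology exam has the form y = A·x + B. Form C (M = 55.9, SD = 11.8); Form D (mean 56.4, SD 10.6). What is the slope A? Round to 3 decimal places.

A = SD_Y / SD_X = 10.6 / 11.8 = 0.898

0.898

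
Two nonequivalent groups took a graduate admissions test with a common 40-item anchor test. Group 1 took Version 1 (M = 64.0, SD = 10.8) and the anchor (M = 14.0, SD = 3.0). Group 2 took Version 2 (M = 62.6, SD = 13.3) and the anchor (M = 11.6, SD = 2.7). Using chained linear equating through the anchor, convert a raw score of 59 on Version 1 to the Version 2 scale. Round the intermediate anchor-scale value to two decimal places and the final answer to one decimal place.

Version 1 → anchor (Group 1): v = (3.0/10.8)(59 − 64.0) + 14.0 = 12.61
anchor → Version 2 (Group 2): y = (13.3/2.7)(12.61 − 11.6) + 62.6 = 67.6

67.6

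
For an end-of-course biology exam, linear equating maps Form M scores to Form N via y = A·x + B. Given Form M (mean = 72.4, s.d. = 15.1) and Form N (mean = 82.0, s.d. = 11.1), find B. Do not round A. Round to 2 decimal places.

A = SD_Y / SD_X = 11.1 / 15.1 = 0.735099
B = M_Y − A·M_X = 82.0 − 0.735099 × 72.4 = 28.78

28.78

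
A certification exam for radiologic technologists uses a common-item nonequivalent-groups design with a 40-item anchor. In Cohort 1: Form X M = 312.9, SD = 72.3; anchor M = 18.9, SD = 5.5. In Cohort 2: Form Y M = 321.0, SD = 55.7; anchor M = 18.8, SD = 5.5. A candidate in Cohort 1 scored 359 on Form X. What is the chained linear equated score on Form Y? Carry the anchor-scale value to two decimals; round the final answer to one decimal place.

Form X → anchor (Cohort 1): v = (5.5/72.3)(359 − 312.9) + 18.9 = 22.41
anchor → Form Y (Cohort 2): y = (55.7/5.5)(22.41 − 18.8) + 321.0 = 357.6

357.6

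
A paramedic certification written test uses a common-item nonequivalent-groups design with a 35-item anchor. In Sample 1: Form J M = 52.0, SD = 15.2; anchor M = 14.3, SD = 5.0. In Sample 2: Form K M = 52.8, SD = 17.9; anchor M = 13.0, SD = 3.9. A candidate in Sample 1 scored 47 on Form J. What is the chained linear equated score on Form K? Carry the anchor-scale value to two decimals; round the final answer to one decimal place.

51.2

Form J → anchor (Sample 1): v = (5.0/15.2)(47 − 52.0) + 14.3 = 12.66
anchor → Form K (Sample 2): y = (17.9/3.9)(12.66 − 13.0) + 52.8 = 51.2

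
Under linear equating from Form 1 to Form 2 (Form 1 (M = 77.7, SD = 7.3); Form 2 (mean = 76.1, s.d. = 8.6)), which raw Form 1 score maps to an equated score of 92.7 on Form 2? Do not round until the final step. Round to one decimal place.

Invert y = (SD_Y/SD_X)(x − M_X) + M_Y:
x = (SD_X/SD_Y)(y − M_Y) + M_X = (7.3/8.6)(92.7 − 76.1) + 77.7
x = 0.848837 × 16.600 + 77.7 = 91.8

91.8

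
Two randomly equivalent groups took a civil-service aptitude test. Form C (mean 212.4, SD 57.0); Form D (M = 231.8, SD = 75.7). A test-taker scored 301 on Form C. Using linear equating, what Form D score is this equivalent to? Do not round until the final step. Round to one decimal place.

Linear equating: y = (SD_Y/SD_X)(x − M_X) + M_Y
y = (75.7/57.0)(301 − 212.4) + 231.8
y = 1.328070 × 88.6 + 231.8 = 117.6670 + 231.8 = 349.5

349.5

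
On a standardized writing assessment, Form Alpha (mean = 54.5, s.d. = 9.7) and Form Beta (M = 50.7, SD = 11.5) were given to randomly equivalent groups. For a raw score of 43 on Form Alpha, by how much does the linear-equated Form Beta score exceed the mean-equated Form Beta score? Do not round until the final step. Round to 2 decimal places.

-2.13

Mean-equated: 43 + (50.7 − 54.5) = 39.20
Linear-equated: (11.5/9.7)(43 − 54.5) + 50.7 = 37.066
Difference = 37.066 − 39.20 = -2.13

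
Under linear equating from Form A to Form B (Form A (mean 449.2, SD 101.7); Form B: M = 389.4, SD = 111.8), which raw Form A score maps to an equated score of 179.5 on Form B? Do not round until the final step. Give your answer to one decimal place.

Invert y = (SD_Y/SD_X)(x − M_X) + M_Y:
x = (SD_X/SD_Y)(y − M_Y) + M_X = (101.7/111.8)(179.5 − 389.4) + 449.2
x = 0.909660 × -209.900 + 449.2 = 258.3

258.3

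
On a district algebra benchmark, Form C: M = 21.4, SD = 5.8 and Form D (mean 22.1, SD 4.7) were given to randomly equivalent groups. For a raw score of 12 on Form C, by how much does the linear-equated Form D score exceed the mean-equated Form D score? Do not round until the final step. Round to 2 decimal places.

Mean-equated: 12 + (22.1 − 21.4) = 12.70
Linear-equated: (4.7/5.8)(12 − 21.4) + 22.1 = 14.483
Difference = 14.483 − 12.70 = 1.78

1.78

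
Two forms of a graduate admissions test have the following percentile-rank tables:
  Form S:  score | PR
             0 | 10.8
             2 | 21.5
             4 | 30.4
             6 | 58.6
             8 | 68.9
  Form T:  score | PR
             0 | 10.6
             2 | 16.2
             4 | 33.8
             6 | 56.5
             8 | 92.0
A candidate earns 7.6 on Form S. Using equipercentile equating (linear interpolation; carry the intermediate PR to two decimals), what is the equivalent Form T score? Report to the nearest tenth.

6.6

PR of 7.6 on Form S: 58.6 + (7.6 − 6)/(8 − 6) × (68.9 − 58.6) = 66.84
On Form T, PR 66.84 falls between score 6 (PR 56.5) and 8 (PR 92.0).
Interpolate: 6 + (66.84 − 56.5)/(92.0 − 56.5) × (8 − 6) = 6.6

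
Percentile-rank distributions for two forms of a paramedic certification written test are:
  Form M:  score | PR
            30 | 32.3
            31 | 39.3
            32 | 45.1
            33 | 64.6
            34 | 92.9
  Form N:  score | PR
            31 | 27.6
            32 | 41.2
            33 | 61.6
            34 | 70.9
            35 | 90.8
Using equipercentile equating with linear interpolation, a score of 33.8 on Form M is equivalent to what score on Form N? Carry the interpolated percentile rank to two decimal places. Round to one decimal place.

34.8

PR of 33.8 on Form M: 64.6 + (33.8 − 33)/(34 − 33) × (92.9 − 64.6) = 87.24
On Form N, PR 87.24 falls between score 34 (PR 70.9) and 35 (PR 90.8).
Interpolate: 34 + (87.24 − 70.9)/(90.8 − 70.9) × (35 − 34) = 34.8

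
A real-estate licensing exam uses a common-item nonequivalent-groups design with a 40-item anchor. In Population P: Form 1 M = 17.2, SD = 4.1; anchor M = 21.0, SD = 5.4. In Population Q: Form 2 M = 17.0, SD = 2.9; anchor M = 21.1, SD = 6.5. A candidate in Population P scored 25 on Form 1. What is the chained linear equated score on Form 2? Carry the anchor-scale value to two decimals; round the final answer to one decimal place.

Form 1 → anchor (Population P): v = (5.4/4.1)(25 − 17.2) + 21.0 = 31.27
anchor → Form 2 (Population Q): y = (2.9/6.5)(31.27 − 21.1) + 17.0 = 21.5

21.5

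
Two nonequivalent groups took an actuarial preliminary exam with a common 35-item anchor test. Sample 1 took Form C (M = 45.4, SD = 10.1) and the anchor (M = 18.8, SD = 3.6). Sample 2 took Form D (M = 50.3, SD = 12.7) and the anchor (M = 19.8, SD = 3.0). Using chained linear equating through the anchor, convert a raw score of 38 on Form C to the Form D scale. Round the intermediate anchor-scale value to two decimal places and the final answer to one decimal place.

34.9

Form C → anchor (Sample 1): v = (3.6/10.1)(38 − 45.4) + 18.8 = 16.16
anchor → Form D (Sample 2): y = (12.7/3.0)(16.16 − 19.8) + 50.3 = 34.9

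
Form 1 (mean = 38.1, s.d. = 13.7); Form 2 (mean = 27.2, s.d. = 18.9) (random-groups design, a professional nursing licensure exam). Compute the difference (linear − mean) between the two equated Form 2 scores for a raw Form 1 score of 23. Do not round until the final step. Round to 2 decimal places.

-5.73

Mean-equated: 23 + (27.2 − 38.1) = 12.10
Linear-equated: (18.9/13.7)(23 − 38.1) + 27.2 = 6.369
Difference = 6.369 − 12.10 = -5.73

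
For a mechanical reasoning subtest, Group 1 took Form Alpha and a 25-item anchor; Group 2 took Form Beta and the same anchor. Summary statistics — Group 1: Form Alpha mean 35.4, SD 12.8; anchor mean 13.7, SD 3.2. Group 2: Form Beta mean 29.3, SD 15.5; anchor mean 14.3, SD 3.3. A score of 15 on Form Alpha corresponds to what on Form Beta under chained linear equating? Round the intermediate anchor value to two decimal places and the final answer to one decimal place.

Form Alpha → anchor (Group 1): v = (3.2/12.8)(15 − 35.4) + 13.7 = 8.60
anchor → Form Beta (Group 2): y = (15.5/3.3)(8.60 − 14.3) + 29.3 = 2.5

2.5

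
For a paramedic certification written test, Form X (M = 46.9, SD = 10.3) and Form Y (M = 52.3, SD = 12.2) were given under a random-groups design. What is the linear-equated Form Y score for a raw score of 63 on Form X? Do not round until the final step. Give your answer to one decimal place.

71.4

Linear equating: y = (SD_Y/SD_X)(x − M_X) + M_Y
y = (12.2/10.3)(63 − 46.9) + 52.3
y = 1.184466 × 16.1 + 52.3 = 19.0699 + 52.3 = 71.4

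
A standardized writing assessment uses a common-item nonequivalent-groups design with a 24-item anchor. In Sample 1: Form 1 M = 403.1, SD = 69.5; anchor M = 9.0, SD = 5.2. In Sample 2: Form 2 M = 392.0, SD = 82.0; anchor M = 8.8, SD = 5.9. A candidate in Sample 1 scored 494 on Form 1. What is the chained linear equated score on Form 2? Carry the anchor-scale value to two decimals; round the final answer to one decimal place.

489.3

Form 1 → anchor (Sample 1): v = (5.2/69.5)(494 − 403.1) + 9.0 = 15.80
anchor → Form 2 (Sample 2): y = (82.0/5.9)(15.80 − 8.8) + 392.0 = 489.3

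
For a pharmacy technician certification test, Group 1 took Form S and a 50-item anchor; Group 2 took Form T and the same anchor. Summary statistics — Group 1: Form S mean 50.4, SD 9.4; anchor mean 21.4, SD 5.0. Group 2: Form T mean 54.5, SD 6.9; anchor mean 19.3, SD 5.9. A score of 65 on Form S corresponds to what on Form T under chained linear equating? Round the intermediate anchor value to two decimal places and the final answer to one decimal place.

Form S → anchor (Group 1): v = (5.0/9.4)(65 − 50.4) + 21.4 = 29.17
anchor → Form T (Group 2): y = (6.9/5.9)(29.17 − 19.3) + 54.5 = 66.0

66.0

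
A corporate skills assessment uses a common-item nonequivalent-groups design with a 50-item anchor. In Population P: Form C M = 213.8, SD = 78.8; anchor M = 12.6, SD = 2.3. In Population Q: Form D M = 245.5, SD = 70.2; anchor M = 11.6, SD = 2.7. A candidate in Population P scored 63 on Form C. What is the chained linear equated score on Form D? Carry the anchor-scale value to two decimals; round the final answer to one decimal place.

157.1

Form C → anchor (Population P): v = (2.3/78.8)(63 − 213.8) + 12.6 = 8.20
anchor → Form D (Population Q): y = (70.2/2.7)(8.20 − 11.6) + 245.5 = 157.1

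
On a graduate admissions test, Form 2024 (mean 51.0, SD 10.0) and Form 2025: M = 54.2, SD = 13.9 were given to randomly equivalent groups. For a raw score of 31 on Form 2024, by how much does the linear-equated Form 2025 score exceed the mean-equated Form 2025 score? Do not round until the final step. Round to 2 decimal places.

-7.80

Mean-equated: 31 + (54.2 − 51.0) = 34.20
Linear-equated: (13.9/10.0)(31 − 51.0) + 54.2 = 26.400
Difference = 26.400 − 34.20 = -7.80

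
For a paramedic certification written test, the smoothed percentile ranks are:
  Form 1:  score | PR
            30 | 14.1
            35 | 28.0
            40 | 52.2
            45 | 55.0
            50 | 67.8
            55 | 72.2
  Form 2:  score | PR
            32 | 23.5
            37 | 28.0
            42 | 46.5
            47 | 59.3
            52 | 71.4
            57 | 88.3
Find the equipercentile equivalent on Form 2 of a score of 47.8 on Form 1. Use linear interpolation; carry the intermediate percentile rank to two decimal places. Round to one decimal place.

48.2

PR of 47.8 on Form 1: 55.0 + (47.8 − 45)/(50 − 45) × (67.8 − 55.0) = 62.17
On Form 2, PR 62.17 falls between score 47 (PR 59.3) and 52 (PR 71.4).
Interpolate: 47 + (62.17 − 59.3)/(71.4 − 59.3) × (52 − 47) = 48.2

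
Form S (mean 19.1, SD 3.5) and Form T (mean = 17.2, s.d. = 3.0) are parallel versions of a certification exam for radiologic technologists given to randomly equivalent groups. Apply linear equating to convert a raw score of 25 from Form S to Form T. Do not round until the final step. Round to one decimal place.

22.3

Linear equating: y = (SD_Y/SD_X)(x − M_X) + M_Y
y = (3.0/3.5)(25 − 19.1) + 17.2
y = 0.857143 × 5.9 + 17.2 = 5.0571 + 17.2 = 22.3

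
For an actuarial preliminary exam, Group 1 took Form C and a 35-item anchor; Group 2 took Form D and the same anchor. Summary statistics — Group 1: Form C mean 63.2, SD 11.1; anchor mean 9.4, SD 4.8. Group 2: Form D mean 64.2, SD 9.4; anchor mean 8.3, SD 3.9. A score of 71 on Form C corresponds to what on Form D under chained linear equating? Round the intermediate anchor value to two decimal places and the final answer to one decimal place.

75.0

Form C → anchor (Group 1): v = (4.8/11.1)(71 − 63.2) + 9.4 = 12.77
anchor → Form D (Group 2): y = (9.4/3.9)(12.77 − 8.3) + 64.2 = 75.0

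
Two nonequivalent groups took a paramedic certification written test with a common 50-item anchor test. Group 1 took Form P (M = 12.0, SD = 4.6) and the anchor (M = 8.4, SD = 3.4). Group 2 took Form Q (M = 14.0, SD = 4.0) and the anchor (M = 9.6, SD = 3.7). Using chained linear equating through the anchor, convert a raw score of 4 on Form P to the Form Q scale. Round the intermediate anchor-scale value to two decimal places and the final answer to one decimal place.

6.3

Form P → anchor (Group 1): v = (3.4/4.6)(4 − 12.0) + 8.4 = 2.49
anchor → Form Q (Group 2): y = (4.0/3.7)(2.49 − 9.6) + 14.0 = 6.3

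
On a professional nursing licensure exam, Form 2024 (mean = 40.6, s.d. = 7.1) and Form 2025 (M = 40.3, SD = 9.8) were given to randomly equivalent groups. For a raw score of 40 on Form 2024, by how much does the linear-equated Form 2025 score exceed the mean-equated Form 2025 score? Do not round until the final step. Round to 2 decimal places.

Mean-equated: 40 + (40.3 − 40.6) = 39.70
Linear-equated: (9.8/7.1)(40 − 40.6) + 40.3 = 39.472
Difference = 39.472 − 39.70 = -0.23

-0.23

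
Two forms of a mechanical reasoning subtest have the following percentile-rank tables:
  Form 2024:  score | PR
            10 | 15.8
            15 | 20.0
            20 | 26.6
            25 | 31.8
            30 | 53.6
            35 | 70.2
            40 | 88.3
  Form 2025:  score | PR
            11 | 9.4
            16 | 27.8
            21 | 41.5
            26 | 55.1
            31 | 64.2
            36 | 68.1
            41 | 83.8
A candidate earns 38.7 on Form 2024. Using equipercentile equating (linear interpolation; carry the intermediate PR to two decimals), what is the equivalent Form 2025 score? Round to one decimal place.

PR of 38.7 on Form 2024: 70.2 + (38.7 − 35)/(40 − 35) × (88.3 − 70.2) = 83.59
On Form 2025, PR 83.59 falls between score 36 (PR 68.1) and 41 (PR 83.8).
Interpolate: 36 + (83.59 − 68.1)/(83.8 − 68.1) × (41 − 36) = 40.9

40.9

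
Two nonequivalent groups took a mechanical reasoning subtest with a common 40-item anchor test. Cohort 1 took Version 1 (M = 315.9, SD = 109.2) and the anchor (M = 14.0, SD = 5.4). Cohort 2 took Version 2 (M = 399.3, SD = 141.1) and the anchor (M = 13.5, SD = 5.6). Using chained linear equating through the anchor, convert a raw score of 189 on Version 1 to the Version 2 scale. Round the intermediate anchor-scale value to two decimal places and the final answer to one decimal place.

253.7

Version 1 → anchor (Cohort 1): v = (5.4/109.2)(189 − 315.9) + 14.0 = 7.72
anchor → Version 2 (Cohort 2): y = (141.1/5.6)(7.72 − 13.5) + 399.3 = 253.7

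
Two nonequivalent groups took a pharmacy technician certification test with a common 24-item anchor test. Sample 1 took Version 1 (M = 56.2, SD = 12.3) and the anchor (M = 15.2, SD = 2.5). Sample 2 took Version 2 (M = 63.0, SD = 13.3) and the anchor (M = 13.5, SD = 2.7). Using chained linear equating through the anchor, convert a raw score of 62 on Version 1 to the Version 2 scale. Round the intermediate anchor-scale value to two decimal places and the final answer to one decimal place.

77.2

Version 1 → anchor (Sample 1): v = (2.5/12.3)(62 − 56.2) + 15.2 = 16.38
anchor → Version 2 (Sample 2): y = (13.3/2.7)(16.38 − 13.5) + 63.0 = 77.2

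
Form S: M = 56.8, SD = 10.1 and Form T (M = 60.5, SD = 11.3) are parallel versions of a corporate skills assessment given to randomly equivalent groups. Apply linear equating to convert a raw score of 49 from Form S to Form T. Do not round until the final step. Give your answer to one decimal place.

Linear equating: y = (SD_Y/SD_X)(x − M_X) + M_Y
y = (11.3/10.1)(49 − 56.8) + 60.5
y = 1.118812 × -7.8 + 60.5 = -8.7267 + 60.5 = 51.8

51.8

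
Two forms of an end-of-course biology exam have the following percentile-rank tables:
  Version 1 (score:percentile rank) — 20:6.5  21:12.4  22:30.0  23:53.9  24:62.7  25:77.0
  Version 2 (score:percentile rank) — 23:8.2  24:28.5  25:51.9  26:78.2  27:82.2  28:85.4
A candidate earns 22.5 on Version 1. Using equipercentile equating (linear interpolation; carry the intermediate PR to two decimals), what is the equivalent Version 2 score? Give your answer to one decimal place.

24.6

PR of 22.5 on Version 1: 30.0 + (22.5 − 22)/(23 − 22) × (53.9 − 30.0) = 41.95
On Version 2, PR 41.95 falls between score 24 (PR 28.5) and 25 (PR 51.9).
Interpolate: 24 + (41.95 − 28.5)/(51.9 − 28.5) × (25 − 24) = 24.6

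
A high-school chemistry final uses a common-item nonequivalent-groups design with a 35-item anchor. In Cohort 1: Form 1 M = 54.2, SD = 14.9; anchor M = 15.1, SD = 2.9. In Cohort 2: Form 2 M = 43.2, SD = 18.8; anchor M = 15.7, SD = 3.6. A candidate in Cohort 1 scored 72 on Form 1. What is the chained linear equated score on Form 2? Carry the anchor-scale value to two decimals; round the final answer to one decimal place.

58.1

Form 1 → anchor (Cohort 1): v = (2.9/14.9)(72 − 54.2) + 15.1 = 18.56
anchor → Form 2 (Cohort 2): y = (18.8/3.6)(18.56 − 15.7) + 43.2 = 58.1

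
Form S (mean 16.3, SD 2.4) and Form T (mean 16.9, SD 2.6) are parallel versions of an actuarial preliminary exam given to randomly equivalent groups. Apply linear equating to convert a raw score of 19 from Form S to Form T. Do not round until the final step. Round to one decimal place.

19.8

Linear equating: y = (SD_Y/SD_X)(x − M_X) + M_Y
y = (2.6/2.4)(19 − 16.3) + 16.9
y = 1.083333 × 2.7 + 16.9 = 2.9250 + 16.9 = 19.8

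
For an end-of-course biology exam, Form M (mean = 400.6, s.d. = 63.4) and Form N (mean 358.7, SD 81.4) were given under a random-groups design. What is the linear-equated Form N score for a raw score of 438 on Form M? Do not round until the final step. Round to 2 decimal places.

406.72

Linear equating: y = (SD_Y/SD_X)(x − M_X) + M_Y
y = (81.4/63.4)(438 − 400.6) + 358.7
y = 1.283912 × 37.4 + 358.7 = 48.0183 + 358.7 = 406.72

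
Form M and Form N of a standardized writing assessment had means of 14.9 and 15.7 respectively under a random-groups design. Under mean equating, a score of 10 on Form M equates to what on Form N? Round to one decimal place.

Mean equating: y = x + (M_Y − M_X) = 10 + (15.7 − 14.9) = 10.8

10.8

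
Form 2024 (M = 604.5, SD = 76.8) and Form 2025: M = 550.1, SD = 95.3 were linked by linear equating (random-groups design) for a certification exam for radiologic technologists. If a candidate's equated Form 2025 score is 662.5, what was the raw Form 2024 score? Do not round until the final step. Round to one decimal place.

Invert y = (SD_Y/SD_X)(x − M_X) + M_Y:
x = (SD_X/SD_Y)(y − M_Y) + M_X = (76.8/95.3)(662.5 − 550.1) + 604.5
x = 0.805876 × 112.400 + 604.5 = 695.1

695.1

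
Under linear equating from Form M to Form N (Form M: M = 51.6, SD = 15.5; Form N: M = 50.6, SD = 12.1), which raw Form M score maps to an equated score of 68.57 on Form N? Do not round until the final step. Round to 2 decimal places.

Invert y = (SD_Y/SD_X)(x − M_X) + M_Y:
x = (SD_X/SD_Y)(y − M_Y) + M_X = (15.5/12.1)(68.57 − 50.6) + 51.6
x = 1.280992 × 17.970 + 51.6 = 74.62

74.62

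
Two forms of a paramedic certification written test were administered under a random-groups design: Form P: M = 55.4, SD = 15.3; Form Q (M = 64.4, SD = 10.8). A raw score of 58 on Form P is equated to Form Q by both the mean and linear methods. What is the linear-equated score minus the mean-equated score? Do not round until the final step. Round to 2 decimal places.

Mean-equated: 58 + (64.4 − 55.4) = 67.00
Linear-equated: (10.8/15.3)(58 − 55.4) + 64.4 = 66.235
Difference = 66.235 − 67.00 = -0.76

-0.76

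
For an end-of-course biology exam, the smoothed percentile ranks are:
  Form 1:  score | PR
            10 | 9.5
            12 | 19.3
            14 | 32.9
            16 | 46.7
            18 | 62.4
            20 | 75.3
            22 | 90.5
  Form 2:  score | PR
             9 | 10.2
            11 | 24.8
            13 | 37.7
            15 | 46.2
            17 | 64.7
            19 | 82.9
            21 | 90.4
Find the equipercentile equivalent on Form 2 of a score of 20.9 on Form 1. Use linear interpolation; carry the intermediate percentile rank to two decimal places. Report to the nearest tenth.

PR of 20.9 on Form 1: 75.3 + (20.9 − 20)/(22 − 20) × (90.5 − 75.3) = 82.14
On Form 2, PR 82.14 falls between score 17 (PR 64.7) and 19 (PR 82.9).
Interpolate: 17 + (82.14 − 64.7)/(82.9 − 64.7) × (19 − 17) = 18.9

18.9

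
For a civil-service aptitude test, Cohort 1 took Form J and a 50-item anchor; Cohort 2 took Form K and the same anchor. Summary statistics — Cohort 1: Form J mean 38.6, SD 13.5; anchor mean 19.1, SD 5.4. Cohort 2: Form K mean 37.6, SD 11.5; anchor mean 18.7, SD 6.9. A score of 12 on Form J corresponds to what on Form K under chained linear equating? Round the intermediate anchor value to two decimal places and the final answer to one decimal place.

20.5

Form J → anchor (Cohort 1): v = (5.4/13.5)(12 − 38.6) + 19.1 = 8.46
anchor → Form K (Cohort 2): y = (11.5/6.9)(8.46 − 18.7) + 37.6 = 20.5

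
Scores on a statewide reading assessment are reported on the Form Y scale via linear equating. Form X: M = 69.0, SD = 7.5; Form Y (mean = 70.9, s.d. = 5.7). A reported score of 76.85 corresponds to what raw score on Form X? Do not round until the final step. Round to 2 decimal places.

76.83

Invert y = (SD_Y/SD_X)(x − M_X) + M_Y:
x = (SD_X/SD_Y)(y − M_Y) + M_X = (7.5/5.7)(76.85 − 70.9) + 69.0
x = 1.315789 × 5.950 + 69.0 = 76.83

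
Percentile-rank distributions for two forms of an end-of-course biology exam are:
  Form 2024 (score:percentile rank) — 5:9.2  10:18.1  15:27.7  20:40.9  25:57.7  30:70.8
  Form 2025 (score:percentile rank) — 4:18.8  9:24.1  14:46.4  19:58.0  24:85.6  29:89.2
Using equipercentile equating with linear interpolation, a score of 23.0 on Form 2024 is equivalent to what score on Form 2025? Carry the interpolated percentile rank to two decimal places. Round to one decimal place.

16.0

PR of 23.0 on Form 2024: 40.9 + (23.0 − 20)/(25 − 20) × (57.7 − 40.9) = 50.98
On Form 2025, PR 50.98 falls between score 14 (PR 46.4) and 19 (PR 58.0).
Interpolate: 14 + (50.98 − 46.4)/(58.0 − 46.4) × (19 − 14) = 16.0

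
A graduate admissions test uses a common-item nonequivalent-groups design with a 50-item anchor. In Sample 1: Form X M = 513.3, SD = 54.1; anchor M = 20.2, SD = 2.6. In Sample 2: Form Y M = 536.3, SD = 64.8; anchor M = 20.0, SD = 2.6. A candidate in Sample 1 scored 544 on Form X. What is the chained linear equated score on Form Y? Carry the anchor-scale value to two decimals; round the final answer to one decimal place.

Form X → anchor (Sample 1): v = (2.6/54.1)(544 − 513.3) + 20.2 = 21.68
anchor → Form Y (Sample 2): y = (64.8/2.6)(21.68 − 20.0) + 536.3 = 578.2

578.2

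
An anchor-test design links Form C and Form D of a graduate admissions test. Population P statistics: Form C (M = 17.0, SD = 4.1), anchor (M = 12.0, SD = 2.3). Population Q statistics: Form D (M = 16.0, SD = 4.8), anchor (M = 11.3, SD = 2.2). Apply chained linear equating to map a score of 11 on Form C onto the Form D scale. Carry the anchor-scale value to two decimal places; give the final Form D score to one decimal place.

10.2

Form C → anchor (Population P): v = (2.3/4.1)(11 − 17.0) + 12.0 = 8.63
anchor → Form D (Population Q): y = (4.8/2.2)(8.63 − 11.3) + 16.0 = 10.2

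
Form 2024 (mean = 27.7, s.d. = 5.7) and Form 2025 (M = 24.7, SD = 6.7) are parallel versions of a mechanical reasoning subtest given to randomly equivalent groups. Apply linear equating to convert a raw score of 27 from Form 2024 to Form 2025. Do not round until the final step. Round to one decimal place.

23.9

Linear equating: y = (SD_Y/SD_X)(x − M_X) + M_Y
y = (6.7/5.7)(27 − 27.7) + 24.7
y = 1.175439 × -0.7 + 24.7 = -0.8228 + 24.7 = 23.9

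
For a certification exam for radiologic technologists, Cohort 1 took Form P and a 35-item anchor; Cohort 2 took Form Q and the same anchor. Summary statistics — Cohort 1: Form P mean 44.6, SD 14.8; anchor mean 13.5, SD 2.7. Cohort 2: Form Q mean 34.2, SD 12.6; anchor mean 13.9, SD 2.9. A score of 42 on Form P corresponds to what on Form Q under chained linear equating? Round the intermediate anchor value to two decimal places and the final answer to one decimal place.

30.4

Form P → anchor (Cohort 1): v = (2.7/14.8)(42 − 44.6) + 13.5 = 13.03
anchor → Form Q (Cohort 2): y = (12.6/2.9)(13.03 − 13.9) + 34.2 = 30.4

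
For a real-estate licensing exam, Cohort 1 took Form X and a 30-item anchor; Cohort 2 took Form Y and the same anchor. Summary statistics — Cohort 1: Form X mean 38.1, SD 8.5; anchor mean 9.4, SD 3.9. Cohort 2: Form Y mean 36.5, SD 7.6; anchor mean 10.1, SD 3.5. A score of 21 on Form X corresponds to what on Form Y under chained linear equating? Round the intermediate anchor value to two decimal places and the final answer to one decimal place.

Form X → anchor (Cohort 1): v = (3.9/8.5)(21 − 38.1) + 9.4 = 1.55
anchor → Form Y (Cohort 2): y = (7.6/3.5)(1.55 − 10.1) + 36.5 = 17.9

17.9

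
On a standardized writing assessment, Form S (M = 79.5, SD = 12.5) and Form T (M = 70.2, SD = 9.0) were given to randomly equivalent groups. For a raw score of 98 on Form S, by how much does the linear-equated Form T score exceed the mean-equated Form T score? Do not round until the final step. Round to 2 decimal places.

Mean-equated: 98 + (70.2 − 79.5) = 88.70
Linear-equated: (9.0/12.5)(98 − 79.5) + 70.2 = 83.520
Difference = 83.520 − 88.70 = -5.18

-5.18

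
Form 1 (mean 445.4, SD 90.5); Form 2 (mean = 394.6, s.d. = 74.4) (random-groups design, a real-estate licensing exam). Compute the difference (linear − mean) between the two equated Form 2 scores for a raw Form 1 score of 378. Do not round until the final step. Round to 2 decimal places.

Mean-equated: 378 + (394.6 − 445.4) = 327.20
Linear-equated: (74.4/90.5)(378 − 445.4) + 394.6 = 339.190
Difference = 339.190 − 327.20 = 11.99

11.99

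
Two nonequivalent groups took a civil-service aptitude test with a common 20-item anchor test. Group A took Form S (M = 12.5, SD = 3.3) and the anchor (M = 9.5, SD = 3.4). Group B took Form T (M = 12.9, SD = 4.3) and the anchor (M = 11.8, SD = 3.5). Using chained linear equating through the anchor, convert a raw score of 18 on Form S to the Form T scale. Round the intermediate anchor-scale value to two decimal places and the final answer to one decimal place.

Form S → anchor (Group A): v = (3.4/3.3)(18 − 12.5) + 9.5 = 15.17
anchor → Form T (Group B): y = (4.3/3.5)(15.17 − 11.8) + 12.9 = 17.0

17.0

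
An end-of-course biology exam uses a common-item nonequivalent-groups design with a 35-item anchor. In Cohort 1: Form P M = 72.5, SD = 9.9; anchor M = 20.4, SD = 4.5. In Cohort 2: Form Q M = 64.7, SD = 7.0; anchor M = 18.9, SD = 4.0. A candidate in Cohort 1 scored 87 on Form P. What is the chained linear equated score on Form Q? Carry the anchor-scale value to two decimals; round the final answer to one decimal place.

78.9

Form P → anchor (Cohort 1): v = (4.5/9.9)(87 − 72.5) + 20.4 = 26.99
anchor → Form Q (Cohort 2): y = (7.0/4.0)(26.99 − 18.9) + 64.7 = 78.9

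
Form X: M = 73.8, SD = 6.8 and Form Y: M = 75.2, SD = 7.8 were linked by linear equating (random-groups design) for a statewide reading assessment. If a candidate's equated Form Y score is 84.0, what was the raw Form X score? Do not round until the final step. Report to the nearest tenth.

81.5

Invert y = (SD_Y/SD_X)(x − M_X) + M_Y:
x = (SD_X/SD_Y)(y − M_Y) + M_X = (6.8/7.8)(84.0 − 75.2) + 73.8
x = 0.871795 × 8.800 + 73.8 = 81.5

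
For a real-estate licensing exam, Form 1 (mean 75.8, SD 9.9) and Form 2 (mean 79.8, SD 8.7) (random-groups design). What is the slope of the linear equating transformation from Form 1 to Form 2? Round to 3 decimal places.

A = SD_Y / SD_X = 8.7 / 9.9 = 0.879

0.879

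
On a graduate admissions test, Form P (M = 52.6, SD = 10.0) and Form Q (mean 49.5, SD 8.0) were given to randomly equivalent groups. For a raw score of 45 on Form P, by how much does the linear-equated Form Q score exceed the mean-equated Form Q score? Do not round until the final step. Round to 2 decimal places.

Mean-equated: 45 + (49.5 − 52.6) = 41.90
Linear-equated: (8.0/10.0)(45 − 52.6) + 49.5 = 43.420
Difference = 43.420 − 41.90 = 1.52

1.52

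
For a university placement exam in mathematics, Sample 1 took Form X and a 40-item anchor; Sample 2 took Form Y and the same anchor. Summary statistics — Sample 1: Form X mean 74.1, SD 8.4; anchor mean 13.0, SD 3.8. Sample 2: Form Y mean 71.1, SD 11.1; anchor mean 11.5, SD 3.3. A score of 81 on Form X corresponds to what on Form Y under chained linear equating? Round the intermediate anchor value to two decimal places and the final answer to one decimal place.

86.6

Form X → anchor (Sample 1): v = (3.8/8.4)(81 − 74.1) + 13.0 = 16.12
anchor → Form Y (Sample 2): y = (11.1/3.3)(16.12 − 11.5) + 71.1 = 86.6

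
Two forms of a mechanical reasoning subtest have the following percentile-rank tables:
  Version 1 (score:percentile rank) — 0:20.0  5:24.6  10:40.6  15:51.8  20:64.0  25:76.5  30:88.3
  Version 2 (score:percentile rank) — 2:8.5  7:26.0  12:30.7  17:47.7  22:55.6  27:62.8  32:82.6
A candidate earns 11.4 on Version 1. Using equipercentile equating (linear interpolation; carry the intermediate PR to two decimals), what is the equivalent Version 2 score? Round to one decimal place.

15.8

PR of 11.4 on Version 1: 40.6 + (11.4 − 10)/(15 − 10) × (51.8 − 40.6) = 43.74
On Version 2, PR 43.74 falls between score 12 (PR 30.7) and 17 (PR 47.7).
Interpolate: 12 + (43.74 − 30.7)/(47.7 − 30.7) × (17 − 12) = 15.8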